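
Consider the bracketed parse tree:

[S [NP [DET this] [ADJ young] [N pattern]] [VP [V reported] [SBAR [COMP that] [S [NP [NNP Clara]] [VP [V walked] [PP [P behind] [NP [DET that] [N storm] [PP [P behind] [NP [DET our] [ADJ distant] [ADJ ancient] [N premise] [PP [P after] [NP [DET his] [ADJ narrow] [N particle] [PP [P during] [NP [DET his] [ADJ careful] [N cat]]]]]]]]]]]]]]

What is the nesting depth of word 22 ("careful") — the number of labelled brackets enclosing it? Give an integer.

14

The word sits inside ADJ, which is inside NP, inside PP, inside NP, inside PP, inside NP, inside PP, inside NP, inside PP, inside VP, inside S, inside SBAR, inside VP, inside S — 14 brackets in all.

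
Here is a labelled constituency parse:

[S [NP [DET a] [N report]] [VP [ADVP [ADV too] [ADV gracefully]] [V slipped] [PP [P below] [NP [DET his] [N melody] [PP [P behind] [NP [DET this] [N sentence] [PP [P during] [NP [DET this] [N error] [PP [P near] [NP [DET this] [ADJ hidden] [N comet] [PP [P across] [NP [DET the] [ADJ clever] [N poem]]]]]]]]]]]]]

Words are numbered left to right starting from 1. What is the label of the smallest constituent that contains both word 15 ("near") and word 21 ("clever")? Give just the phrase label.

PP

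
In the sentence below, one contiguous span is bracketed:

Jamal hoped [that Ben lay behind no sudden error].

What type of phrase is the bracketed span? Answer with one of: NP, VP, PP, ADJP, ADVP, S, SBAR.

SBAR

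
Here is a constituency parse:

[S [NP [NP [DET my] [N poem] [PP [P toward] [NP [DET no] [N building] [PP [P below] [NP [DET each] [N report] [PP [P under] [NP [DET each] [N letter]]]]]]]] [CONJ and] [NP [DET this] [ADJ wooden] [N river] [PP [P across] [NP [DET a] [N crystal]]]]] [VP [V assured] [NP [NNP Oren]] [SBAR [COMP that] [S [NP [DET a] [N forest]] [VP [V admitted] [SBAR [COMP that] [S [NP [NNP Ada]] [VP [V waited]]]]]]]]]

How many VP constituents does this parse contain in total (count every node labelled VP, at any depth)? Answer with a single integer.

3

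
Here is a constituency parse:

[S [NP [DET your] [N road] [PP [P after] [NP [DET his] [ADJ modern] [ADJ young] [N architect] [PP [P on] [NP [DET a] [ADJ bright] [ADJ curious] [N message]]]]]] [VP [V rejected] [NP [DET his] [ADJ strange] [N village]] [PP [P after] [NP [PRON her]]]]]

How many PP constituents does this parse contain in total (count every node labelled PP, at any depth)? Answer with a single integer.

3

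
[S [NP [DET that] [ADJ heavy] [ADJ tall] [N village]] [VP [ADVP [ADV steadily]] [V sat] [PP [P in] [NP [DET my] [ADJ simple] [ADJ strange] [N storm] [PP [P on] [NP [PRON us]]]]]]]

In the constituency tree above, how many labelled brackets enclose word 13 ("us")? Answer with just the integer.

7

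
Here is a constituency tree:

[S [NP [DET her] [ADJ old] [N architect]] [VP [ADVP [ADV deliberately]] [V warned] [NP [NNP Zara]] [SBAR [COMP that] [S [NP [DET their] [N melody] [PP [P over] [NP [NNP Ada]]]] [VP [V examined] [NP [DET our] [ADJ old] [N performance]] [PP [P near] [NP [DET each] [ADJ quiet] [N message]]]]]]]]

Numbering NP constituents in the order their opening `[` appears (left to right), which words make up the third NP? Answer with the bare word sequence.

their melody over Ada

The NP opening brackets appear, in order, over: "her old architect"; "Zara"; "their melody over Ada"; "Ada"; "our old performance"; "each quiet message". The third one spans "their melody over Ada".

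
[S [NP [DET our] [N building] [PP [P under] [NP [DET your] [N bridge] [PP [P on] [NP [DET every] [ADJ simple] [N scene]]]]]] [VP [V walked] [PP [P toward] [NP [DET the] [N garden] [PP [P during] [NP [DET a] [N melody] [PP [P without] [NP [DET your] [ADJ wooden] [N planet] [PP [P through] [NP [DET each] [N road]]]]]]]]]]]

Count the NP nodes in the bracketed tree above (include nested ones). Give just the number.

7

Scanning left to right, an opening `[NP` appears at word positions 1, 4, 7, 12, 15, 18, 22 — 7 in total.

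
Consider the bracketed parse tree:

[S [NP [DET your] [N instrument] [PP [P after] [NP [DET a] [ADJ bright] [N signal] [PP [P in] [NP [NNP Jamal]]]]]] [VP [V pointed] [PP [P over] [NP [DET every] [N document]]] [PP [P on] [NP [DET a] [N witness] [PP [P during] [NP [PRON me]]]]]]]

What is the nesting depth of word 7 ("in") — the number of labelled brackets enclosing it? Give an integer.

Counting open brackets not yet closed at "in": [S [NP [PP [NP [PP [P = 6.

6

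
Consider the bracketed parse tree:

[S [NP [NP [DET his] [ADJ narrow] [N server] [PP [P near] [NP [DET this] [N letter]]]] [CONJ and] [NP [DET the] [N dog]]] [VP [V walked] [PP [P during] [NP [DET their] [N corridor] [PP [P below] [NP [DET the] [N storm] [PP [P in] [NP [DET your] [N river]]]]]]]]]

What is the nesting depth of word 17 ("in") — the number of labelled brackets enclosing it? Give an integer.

Path from the root down to the word: S → VP → PP → NP → PP → NP → PP → P. That is 8 enclosing brackets.

8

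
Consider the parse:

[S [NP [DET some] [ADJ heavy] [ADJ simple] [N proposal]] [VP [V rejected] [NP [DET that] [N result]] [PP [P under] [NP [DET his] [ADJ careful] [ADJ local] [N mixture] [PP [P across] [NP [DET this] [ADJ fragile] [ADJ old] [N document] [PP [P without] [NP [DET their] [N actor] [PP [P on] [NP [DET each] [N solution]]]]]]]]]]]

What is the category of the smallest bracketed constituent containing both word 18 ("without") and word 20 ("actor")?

PP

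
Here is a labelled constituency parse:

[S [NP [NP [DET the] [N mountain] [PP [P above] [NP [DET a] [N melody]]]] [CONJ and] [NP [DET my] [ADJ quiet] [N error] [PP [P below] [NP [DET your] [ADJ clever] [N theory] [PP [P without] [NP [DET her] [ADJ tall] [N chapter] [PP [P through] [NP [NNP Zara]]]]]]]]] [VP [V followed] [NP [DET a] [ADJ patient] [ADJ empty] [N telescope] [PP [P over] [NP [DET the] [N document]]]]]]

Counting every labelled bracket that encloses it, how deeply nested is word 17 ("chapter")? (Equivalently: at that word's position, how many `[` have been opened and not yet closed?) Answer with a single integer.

Path from the root down to the word: S → NP → NP → PP → NP → PP → NP → N. That is 8 enclosing brackets.

8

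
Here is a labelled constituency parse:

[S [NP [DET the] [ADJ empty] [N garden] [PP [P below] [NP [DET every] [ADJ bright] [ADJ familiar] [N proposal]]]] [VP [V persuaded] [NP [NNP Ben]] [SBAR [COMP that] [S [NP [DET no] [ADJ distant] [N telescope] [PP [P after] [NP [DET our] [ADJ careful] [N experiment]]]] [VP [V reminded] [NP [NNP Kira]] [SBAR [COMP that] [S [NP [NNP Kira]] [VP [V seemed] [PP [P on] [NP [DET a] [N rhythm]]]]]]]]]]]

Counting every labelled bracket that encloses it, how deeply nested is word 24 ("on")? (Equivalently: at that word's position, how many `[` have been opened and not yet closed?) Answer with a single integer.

The word sits inside P, which is inside PP, inside VP, inside S, inside SBAR, inside VP, inside S, inside SBAR, inside VP, inside S — 10 brackets in all.

10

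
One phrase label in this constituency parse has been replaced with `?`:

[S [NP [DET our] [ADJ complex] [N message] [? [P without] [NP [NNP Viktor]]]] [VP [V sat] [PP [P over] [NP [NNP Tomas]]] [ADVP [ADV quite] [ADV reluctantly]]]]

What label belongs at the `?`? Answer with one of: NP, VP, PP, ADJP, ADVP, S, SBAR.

Looking at what the `?` directly dominates — P 'without', NP — this is a prepositional phrase (PP).

PP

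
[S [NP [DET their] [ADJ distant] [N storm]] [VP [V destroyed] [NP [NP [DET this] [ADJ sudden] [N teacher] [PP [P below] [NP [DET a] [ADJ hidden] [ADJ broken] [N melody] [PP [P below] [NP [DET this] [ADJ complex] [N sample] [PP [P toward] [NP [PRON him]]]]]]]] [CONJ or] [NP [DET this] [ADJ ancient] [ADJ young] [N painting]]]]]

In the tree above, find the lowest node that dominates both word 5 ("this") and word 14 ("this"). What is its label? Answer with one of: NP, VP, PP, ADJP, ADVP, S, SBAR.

NP

Word 5 lies under S → VP → NP → NP → DET; word 14 lies under S → VP → NP → NP → PP → NP → PP → NP → DET. The lowest shared node is the NP.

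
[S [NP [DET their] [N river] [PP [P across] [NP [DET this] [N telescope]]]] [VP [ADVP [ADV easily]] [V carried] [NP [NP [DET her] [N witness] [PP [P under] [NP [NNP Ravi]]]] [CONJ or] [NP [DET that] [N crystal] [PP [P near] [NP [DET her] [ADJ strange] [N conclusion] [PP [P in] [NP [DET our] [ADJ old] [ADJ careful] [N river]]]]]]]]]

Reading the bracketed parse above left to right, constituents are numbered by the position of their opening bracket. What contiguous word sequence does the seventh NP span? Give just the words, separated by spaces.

her strange conclusion in our old careful river

Opening `[NP` markers occur at word positions 1, 4, 8, 8, 11, 13, 16, 20; the seventh of these opens the constituent [NP her strange conclusion in our old careful river].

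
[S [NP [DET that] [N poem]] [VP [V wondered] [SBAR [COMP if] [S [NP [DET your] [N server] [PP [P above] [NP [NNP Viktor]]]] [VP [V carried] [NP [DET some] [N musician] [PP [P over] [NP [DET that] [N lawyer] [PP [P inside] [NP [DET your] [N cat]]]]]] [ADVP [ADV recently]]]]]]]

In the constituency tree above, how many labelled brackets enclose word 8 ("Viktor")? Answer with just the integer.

8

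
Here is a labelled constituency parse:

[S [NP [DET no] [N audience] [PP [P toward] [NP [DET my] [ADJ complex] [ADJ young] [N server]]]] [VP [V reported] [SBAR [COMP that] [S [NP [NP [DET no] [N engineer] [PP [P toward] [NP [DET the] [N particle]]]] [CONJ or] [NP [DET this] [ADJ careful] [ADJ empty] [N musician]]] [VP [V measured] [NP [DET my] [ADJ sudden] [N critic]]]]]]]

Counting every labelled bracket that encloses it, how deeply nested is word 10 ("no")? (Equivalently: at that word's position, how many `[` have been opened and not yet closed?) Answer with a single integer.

7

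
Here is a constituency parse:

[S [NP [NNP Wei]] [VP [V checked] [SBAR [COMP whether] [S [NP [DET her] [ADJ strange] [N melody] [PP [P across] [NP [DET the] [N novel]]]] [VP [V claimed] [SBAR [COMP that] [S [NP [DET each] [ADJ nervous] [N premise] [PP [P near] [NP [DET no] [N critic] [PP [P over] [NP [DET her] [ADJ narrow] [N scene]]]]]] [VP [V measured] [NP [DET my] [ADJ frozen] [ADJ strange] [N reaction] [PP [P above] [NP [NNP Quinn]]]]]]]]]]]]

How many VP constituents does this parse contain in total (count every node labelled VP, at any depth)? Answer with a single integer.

3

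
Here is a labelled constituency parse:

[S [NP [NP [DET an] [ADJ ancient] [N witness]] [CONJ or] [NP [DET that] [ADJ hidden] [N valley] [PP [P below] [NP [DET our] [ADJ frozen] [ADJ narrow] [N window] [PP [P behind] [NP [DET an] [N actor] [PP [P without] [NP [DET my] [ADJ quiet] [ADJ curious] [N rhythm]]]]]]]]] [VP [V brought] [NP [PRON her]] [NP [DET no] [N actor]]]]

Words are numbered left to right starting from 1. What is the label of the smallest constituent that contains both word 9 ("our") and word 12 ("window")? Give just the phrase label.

NP

The smallest bracket enclosing both words is [NP our frozen narrow window behind an actor without my quiet curious rhythm], so the label is NP.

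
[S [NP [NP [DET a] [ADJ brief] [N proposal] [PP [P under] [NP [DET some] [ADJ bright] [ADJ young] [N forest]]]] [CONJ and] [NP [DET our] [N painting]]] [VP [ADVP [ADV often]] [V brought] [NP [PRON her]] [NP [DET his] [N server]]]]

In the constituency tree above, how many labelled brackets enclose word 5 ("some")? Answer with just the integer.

Path from the root down to the word: S → NP → NP → PP → NP → DET. That is 6 enclosing brackets.

6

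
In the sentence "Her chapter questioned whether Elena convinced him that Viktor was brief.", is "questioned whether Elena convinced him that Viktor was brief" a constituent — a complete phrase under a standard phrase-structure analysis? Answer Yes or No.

Yes

The sequence corresponds to a single VP node — the verb phrase "questioned whether Elena convinced him that Viktor was brief".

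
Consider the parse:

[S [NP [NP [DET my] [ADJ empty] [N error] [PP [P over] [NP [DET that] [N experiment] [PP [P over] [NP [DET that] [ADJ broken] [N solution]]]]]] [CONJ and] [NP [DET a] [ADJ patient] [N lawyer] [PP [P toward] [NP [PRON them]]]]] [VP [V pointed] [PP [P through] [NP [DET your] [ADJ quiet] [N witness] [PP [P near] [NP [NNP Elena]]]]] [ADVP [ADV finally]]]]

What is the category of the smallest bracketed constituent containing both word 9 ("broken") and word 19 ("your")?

S

The smallest bracket enclosing both words is [S my empty error over that experiment over that broken solution and a patient lawyer toward them pointed through your quiet witness near Elena finally], so the label is S.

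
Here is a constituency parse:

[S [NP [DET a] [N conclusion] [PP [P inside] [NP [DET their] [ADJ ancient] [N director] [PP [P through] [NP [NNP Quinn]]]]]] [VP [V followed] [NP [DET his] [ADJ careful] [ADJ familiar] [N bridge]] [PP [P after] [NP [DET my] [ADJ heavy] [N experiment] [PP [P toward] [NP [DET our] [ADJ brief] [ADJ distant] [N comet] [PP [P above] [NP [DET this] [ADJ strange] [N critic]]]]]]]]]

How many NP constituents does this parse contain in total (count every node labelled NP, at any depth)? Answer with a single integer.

7

Listing each NP by its span: [NP a conclusion inside their ancient director through Quinn]; [NP their ancient director through Quinn]; [NP Quinn]; [NP his careful familiar bridge]; [NP my heavy experiment toward our brief distant comet above this strange critic]; [NP our brief distant comet above this strange critic] … — that makes 7.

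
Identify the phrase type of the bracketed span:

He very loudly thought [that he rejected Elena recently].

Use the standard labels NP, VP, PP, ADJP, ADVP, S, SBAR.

SBAR

"that" is the head of the bracketed span, so the span is a subordinate clause: SBAR.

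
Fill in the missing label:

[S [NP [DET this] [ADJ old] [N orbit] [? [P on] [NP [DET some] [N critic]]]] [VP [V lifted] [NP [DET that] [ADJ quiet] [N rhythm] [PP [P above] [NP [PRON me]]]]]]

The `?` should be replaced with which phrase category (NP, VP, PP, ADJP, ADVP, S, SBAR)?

PP

A constituent whose immediate children are P 'on', NP is a prepositional phrase: PP.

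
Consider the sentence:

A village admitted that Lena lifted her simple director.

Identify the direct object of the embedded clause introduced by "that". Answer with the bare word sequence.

her simple director

Within the embedded clause introduced by "that", the direct object of "lifted" is "her simple director".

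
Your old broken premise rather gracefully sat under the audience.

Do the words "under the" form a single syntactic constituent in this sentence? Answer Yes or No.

No

The smallest constituent containing the whole sequence is the prepositional phrase [PP under the audience], but the sequence is only part of it — it straddles the boundary between preposition "under" and noun phrase "the audience".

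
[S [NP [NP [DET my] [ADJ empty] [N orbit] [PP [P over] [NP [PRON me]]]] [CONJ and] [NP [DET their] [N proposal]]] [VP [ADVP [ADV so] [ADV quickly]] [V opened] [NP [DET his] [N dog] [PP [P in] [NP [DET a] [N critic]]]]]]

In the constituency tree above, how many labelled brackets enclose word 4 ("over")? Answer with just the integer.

The word sits inside P, which is inside PP, inside NP, inside NP, inside S — 5 brackets in all.

5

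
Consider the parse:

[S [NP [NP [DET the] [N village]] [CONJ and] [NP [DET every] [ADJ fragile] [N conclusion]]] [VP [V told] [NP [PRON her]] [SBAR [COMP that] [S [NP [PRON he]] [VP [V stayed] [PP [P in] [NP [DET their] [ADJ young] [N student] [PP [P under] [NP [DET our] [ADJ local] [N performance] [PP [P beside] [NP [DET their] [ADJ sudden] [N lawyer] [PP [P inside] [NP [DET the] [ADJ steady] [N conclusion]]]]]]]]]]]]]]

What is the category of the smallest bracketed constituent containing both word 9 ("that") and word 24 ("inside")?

SBAR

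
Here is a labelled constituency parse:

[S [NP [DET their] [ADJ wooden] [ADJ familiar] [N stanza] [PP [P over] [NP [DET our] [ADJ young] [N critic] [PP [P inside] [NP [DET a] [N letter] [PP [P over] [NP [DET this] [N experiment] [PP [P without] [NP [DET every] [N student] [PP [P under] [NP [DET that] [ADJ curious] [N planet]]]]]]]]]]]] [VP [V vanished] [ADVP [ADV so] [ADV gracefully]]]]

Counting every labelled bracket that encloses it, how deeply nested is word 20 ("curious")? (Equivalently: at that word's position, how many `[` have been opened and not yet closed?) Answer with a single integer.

13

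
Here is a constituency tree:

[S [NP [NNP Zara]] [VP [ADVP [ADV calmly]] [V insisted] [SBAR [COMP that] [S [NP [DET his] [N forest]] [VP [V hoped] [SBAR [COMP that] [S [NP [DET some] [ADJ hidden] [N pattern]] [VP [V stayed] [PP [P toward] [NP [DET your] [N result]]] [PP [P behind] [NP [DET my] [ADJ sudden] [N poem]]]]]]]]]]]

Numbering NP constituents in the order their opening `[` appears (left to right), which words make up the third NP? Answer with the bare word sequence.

In left-to-right order the NP constituents are "Zara"; "his forest"; "some hidden pattern"; "your result"; "my sudden poem". Number 3 is "some hidden pattern".

some hidden pattern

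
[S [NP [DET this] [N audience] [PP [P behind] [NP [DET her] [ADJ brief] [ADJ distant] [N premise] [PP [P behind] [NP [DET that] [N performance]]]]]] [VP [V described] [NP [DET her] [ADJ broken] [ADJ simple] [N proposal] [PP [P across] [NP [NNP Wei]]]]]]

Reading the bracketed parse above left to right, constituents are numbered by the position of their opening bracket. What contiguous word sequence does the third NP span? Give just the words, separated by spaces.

that performance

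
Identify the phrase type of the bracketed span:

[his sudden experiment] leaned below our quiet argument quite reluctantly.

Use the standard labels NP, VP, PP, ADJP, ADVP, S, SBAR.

NP

The span is built around the noun "experiment" — a noun phrase (NP).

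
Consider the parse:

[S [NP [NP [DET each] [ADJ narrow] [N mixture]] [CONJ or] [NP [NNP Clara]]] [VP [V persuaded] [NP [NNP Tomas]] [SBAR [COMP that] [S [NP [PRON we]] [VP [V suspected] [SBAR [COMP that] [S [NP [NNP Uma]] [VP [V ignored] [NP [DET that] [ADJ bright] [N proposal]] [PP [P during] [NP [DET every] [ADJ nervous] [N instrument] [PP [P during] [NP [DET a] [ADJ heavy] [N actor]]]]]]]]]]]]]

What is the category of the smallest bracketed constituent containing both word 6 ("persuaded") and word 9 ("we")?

VP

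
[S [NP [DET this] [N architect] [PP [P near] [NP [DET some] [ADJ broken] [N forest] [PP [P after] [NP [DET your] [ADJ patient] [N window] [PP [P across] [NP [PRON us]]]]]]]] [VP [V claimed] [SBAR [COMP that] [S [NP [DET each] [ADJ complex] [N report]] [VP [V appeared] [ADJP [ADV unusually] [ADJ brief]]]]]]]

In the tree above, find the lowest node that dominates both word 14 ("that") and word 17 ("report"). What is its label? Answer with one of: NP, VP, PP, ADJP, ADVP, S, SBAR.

SBAR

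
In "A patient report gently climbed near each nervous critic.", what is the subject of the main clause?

a patient report

"a patient report" is the NP that combines with the VP headed by "climbed" to form the main clause — the subject.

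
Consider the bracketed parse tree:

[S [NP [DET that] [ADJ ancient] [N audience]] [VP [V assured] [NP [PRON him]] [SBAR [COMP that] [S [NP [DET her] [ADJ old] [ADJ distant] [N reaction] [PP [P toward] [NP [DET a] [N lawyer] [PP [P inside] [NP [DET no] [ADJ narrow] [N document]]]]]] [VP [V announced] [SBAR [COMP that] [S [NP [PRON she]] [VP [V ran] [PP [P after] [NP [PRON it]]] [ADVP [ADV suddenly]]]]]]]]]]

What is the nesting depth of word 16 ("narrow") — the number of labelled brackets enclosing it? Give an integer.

10

The word sits inside ADJ, which is inside NP, inside PP, inside NP, inside PP, inside NP, inside S, inside SBAR, inside VP, inside S — 10 brackets in all.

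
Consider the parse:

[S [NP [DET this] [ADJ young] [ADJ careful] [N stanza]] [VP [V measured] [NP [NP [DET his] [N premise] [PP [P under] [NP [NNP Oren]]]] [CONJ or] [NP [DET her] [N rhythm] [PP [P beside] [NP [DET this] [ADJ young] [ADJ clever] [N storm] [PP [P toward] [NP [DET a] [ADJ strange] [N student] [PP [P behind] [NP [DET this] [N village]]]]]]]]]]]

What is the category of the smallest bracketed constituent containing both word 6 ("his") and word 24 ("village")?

NP

Word 6 lies under S → VP → NP → NP → DET; word 24 lies under S → VP → NP → NP → PP → NP → PP → NP → PP → NP → N. The lowest shared node is the NP.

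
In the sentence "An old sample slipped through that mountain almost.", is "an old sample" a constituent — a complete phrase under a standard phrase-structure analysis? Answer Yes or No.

The sequence corresponds to a single NP node — the noun phrase "an old sample".

Yes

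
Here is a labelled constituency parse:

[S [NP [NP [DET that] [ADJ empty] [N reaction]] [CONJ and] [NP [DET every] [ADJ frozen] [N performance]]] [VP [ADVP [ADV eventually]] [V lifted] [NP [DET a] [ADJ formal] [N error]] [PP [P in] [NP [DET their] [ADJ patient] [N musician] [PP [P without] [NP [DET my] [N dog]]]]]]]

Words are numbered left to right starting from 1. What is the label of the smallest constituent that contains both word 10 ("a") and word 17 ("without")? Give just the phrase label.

VP

Word 10 lies under S → VP → NP → DET; word 17 lies under S → VP → PP → NP → PP → P. The lowest shared node is the VP.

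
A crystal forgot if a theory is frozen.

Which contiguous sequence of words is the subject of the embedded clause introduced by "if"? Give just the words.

The subject of the embedded clause introduced by "if" is the NP immediately before the verb "is": "a theory".

a theory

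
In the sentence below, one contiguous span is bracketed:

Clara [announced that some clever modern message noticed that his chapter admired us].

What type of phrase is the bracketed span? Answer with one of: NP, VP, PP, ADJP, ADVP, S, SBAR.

VP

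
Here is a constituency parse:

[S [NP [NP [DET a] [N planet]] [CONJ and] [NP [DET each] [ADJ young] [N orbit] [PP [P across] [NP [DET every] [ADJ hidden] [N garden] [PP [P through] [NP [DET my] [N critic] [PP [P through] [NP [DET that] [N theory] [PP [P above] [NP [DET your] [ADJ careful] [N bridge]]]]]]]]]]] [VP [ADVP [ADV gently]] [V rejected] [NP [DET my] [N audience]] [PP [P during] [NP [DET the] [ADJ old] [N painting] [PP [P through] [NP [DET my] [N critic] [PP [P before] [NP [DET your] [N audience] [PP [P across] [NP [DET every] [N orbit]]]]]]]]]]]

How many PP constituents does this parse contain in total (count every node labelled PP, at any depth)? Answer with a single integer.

Scanning left to right, an opening `[PP` appears at word positions 7, 11, 14, 17, 25, 29, 32, 35 — 8 in total.

8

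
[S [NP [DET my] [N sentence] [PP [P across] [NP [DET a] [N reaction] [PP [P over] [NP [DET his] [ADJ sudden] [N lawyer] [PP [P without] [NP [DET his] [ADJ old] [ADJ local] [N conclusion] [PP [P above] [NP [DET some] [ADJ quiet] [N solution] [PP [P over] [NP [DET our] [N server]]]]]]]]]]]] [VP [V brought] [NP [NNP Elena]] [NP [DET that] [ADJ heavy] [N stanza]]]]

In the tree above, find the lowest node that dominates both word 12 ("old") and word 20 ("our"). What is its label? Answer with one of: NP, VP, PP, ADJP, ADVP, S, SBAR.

The smallest bracket enclosing both words is [NP his old local conclusion above some quiet solution over our server], so the label is NP.

NP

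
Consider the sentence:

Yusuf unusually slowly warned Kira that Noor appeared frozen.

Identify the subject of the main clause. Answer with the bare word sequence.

"Yusuf" is the NP that combines with the VP headed by "warned" to form the main clause — the subject.

Yusuf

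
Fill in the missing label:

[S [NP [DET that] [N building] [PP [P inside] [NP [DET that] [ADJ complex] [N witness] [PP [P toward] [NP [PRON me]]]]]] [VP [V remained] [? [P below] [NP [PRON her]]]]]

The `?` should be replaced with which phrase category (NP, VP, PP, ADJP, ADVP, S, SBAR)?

PP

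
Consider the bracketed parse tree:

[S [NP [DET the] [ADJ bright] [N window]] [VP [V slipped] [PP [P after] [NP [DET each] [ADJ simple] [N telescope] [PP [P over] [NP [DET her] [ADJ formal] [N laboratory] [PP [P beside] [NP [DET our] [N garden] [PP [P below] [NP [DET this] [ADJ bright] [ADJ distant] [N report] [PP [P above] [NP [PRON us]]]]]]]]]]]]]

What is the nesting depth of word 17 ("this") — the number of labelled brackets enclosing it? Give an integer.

11

The word sits inside DET, which is inside NP, inside PP, inside NP, inside PP, inside NP, inside PP, inside NP, inside PP, inside VP, inside S — 11 brackets in all.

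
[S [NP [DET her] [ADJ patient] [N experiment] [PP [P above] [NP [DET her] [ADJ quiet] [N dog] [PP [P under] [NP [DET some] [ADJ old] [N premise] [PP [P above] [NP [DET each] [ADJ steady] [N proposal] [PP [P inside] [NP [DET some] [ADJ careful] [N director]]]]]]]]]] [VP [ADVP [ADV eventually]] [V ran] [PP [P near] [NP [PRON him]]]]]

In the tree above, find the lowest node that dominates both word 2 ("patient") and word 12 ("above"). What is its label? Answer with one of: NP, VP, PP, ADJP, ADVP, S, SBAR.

NP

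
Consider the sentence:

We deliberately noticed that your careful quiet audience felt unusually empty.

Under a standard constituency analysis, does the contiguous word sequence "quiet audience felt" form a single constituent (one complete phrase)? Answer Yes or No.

No

The smallest constituent containing the whole sequence is the clause [S your careful quiet audience felt unusually empty], but the sequence is only part of it — it straddles the boundary between noun phrase "your careful quiet audience" and verb phrase "felt unusually empty".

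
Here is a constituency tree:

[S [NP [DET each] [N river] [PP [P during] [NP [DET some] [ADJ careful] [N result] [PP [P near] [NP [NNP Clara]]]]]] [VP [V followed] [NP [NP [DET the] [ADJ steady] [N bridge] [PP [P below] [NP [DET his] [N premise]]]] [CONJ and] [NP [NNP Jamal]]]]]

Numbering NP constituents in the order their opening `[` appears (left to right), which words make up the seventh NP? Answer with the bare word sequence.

Jamal

In left-to-right order the NP constituents are "each river during some careful result near Clara"; "some careful result near Clara"; "Clara"; "the steady bridge below his premise and Jamal"; "the steady bridge below his premise"; "his premise"; "Jamal". Number 7 is "Jamal".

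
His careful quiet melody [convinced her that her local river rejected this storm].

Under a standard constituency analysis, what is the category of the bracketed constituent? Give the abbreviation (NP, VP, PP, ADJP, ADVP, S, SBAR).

VP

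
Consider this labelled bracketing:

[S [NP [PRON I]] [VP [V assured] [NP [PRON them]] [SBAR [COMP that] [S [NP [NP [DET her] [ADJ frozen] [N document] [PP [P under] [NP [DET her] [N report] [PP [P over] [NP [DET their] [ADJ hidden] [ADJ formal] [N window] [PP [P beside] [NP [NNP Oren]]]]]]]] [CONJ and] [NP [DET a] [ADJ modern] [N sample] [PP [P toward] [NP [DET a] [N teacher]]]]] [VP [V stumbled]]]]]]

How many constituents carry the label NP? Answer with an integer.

9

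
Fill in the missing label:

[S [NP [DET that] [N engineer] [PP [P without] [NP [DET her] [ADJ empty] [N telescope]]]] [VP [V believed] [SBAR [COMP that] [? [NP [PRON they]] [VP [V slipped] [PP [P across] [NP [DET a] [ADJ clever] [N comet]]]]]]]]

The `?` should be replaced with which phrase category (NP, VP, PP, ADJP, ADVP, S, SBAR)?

A constituent whose immediate children are NP, VP is a clause: S.

S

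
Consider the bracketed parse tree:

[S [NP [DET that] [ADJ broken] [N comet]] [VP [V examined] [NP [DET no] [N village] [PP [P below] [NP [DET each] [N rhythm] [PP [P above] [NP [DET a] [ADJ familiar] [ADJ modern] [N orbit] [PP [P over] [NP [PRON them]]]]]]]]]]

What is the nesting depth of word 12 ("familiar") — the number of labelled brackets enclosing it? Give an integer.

8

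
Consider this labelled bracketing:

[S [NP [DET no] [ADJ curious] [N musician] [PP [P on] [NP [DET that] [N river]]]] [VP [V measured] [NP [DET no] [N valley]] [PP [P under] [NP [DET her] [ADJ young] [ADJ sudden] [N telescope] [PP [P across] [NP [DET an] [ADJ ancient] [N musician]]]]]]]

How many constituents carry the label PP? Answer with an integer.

The PP constituents are: [PP on that river]; [PP under her young sudden telescope across an ancient musician]; [PP across an ancient musician]. Total: 3.

3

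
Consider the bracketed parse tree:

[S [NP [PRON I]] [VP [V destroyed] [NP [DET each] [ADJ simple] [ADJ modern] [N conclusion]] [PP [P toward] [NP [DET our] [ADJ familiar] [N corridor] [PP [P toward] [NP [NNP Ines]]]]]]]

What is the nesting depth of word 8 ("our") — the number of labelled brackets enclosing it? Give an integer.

Path from the root down to the word: S → VP → PP → NP → DET. That is 5 enclosing brackets.

5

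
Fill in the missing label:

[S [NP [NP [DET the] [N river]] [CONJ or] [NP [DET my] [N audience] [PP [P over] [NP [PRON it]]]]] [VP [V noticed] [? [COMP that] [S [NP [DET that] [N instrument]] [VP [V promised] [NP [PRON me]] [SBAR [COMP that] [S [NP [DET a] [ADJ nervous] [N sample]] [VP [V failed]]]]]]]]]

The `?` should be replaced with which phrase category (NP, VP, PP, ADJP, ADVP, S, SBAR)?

A constituent whose immediate children are COMP 'that', S is a subordinate clause: SBAR.

SBAR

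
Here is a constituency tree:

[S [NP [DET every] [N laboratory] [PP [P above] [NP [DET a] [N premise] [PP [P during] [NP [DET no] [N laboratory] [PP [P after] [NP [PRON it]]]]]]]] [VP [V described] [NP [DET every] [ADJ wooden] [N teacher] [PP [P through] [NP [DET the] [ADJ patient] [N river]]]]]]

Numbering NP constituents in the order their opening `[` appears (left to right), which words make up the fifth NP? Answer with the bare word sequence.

Opening `[NP` markers occur at word positions 1, 4, 7, 10, 12, 16; the fifth of these opens the constituent [NP every wooden teacher through the patient river].

every wooden teacher through the patient river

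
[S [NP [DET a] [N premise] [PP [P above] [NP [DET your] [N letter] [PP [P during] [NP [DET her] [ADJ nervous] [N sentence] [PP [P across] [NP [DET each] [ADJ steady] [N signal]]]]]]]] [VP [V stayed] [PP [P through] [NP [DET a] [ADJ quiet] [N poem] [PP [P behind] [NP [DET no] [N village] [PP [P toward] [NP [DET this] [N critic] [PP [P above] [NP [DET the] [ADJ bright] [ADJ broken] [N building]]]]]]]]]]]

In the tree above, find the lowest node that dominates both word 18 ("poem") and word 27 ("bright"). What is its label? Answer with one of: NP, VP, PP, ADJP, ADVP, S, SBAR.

The smallest bracket enclosing both words is [NP a quiet poem behind no village toward this critic above the bright broken building], so the label is NP.

NP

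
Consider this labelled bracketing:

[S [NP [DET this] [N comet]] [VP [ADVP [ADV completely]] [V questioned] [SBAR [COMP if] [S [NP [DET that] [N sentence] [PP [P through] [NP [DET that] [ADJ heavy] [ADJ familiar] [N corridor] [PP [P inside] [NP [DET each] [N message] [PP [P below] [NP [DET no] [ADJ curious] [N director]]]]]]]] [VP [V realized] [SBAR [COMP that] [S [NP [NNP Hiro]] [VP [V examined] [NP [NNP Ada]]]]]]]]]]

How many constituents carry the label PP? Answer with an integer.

3

Scanning left to right, an opening `[PP` appears at word positions 8, 13, 16 — 3 in total.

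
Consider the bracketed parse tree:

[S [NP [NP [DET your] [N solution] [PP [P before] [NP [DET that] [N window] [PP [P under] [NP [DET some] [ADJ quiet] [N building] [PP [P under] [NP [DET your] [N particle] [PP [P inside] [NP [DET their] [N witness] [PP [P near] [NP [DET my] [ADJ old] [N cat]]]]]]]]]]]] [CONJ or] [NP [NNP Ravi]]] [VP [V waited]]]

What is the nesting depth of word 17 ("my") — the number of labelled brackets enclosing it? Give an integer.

14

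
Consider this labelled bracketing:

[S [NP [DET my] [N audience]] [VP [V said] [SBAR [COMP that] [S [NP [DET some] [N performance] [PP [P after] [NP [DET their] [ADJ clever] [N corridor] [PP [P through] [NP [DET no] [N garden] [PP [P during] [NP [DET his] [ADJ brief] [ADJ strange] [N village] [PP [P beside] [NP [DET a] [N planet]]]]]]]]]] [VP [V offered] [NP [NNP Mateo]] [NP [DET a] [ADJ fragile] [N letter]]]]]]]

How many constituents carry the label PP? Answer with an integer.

4

Scanning left to right, an opening `[PP` appears at word positions 7, 11, 14, 19 — 4 in total.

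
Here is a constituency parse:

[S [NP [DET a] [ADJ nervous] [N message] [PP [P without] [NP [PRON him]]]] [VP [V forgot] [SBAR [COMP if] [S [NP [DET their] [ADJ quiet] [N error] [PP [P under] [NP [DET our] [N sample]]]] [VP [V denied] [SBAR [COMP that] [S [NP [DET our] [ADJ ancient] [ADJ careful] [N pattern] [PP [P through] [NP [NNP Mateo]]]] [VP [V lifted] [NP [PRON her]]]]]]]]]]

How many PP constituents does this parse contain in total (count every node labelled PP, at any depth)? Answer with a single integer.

3

The PP constituents are: [PP without him]; [PP under our sample]; [PP through Mateo]. Total: 3.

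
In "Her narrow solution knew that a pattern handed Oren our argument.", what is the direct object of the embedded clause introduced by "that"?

"handed" heads the VP of the embedded clause introduced by "that", and "our argument" is its direct object.

our argument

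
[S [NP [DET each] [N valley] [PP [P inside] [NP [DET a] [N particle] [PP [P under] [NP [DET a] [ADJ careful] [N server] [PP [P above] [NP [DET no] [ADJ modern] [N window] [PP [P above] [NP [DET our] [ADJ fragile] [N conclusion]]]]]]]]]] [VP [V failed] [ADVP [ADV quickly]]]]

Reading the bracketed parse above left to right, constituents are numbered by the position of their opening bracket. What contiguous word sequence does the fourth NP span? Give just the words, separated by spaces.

Opening `[NP` markers occur at word positions 1, 4, 7, 11, 15; the fourth of these opens the constituent [NP no modern window above our fragile conclusion].

no modern window above our fragile conclusion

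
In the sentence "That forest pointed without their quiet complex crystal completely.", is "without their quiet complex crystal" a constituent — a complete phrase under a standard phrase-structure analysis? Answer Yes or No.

Yes

These words form the whole prepositional phrase headed by "without", so yes — one constituent.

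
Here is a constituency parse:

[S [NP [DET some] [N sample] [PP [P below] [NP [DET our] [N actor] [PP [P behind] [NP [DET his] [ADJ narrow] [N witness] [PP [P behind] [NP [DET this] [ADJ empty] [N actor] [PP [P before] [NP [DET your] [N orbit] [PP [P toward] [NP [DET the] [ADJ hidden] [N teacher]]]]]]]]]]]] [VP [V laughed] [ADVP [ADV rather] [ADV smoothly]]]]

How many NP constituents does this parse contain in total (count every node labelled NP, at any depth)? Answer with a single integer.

6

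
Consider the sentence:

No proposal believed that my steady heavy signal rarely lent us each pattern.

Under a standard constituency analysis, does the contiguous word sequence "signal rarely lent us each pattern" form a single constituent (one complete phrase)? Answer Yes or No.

The sequence begins inside the noun phrase "my steady heavy signal" and ends inside the verb phrase "rarely lent us each pattern"; it crosses a phrase boundary, so no single node in the tree spans exactly those words.

No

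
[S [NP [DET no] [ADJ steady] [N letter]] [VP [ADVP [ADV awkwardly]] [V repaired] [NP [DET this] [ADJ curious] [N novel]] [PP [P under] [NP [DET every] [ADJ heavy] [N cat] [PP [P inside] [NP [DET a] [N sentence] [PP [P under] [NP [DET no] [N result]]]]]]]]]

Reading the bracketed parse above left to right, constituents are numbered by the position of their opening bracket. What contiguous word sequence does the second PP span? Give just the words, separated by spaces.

inside a sentence under no result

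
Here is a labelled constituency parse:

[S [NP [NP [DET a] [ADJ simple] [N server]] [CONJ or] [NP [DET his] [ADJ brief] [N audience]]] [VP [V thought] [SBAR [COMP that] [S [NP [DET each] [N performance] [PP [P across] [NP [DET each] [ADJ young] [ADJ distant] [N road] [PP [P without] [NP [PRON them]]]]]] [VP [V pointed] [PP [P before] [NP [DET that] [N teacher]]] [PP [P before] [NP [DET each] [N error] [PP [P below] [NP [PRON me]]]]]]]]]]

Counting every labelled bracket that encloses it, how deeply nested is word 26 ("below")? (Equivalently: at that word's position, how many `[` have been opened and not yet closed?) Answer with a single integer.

9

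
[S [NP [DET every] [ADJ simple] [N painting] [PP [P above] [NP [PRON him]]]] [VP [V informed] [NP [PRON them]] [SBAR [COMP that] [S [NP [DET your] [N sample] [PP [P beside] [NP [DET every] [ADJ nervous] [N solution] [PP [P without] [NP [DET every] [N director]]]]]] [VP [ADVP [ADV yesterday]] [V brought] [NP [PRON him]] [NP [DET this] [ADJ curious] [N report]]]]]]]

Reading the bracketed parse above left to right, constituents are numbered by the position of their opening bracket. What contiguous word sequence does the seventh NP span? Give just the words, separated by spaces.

Opening `[NP` markers occur at word positions 1, 5, 7, 9, 12, 16, 20, 21; the seventh of these opens the constituent [NP him].

him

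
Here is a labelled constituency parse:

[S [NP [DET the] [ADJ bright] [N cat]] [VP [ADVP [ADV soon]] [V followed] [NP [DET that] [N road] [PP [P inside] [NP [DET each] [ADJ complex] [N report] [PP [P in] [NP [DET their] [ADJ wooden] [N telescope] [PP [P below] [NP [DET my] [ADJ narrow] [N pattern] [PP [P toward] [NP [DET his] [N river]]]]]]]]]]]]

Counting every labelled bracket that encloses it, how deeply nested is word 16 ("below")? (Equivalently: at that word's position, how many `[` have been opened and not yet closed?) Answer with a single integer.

Counting open brackets not yet closed at "below": [S [VP [NP [PP [NP [PP [NP [PP [P = 9.

9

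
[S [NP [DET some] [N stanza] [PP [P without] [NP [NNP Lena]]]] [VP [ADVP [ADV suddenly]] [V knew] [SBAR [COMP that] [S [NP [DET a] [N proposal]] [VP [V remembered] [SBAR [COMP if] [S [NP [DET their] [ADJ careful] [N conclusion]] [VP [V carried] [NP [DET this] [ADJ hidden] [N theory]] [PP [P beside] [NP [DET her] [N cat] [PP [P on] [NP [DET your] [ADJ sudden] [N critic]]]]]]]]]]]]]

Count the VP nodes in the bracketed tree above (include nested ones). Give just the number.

3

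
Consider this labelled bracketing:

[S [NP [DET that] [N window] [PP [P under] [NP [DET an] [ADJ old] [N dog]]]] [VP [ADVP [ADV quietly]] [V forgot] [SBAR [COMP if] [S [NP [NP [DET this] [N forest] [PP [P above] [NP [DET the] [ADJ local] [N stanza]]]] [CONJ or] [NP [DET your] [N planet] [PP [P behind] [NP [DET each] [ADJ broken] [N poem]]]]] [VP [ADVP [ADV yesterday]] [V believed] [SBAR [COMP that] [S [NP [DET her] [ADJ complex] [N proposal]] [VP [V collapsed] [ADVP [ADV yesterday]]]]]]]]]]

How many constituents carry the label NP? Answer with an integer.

8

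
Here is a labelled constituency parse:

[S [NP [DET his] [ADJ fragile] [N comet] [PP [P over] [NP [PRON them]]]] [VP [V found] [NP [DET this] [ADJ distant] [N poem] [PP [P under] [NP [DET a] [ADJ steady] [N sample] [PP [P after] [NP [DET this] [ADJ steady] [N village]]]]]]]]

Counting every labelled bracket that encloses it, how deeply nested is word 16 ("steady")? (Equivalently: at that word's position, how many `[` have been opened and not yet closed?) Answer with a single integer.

8

The word sits inside ADJ, which is inside NP, inside PP, inside NP, inside PP, inside NP, inside VP, inside S — 8 brackets in all.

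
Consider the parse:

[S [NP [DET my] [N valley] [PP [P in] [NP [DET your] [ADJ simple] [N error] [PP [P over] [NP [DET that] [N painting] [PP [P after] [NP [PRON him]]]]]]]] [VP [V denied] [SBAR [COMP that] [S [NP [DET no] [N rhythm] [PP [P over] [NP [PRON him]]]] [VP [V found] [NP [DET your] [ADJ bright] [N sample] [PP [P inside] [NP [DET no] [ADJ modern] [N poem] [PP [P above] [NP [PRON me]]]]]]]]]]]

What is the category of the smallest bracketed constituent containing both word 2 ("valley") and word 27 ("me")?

Both words fall inside [S my valley in your simple error over that painting after him denied that no rhythm over him found your bright sample inside no modern poem above me] (words 1–27), and no smaller constituent contains them both. Label: S.

S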